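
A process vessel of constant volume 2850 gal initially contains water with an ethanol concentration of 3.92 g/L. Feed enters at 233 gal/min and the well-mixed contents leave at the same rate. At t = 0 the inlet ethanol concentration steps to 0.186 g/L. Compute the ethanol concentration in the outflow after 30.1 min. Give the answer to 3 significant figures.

Species balance on the tank: V dC/dt = Q(C_in − C).
So dC/dt = (C_in − C)/τ with τ = V/Q = 2850/233 = 12.232 min.
Solution: C(t) = C_in + (C₀ − C_in) e^(−t/τ).
C(30.1) = 0.186 + (3.92 − 0.186)·e^(−30.1/12.232) = 0.186 + (3.7340)·0.085366 = 0.50476 g/L.

0.505 g/L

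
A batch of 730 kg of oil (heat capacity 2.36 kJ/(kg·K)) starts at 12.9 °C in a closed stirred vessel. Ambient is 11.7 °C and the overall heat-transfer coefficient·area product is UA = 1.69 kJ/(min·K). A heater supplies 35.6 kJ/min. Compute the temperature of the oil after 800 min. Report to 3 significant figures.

First-law balance (no shaft work): M c_p dT/dt = −UA(T − T_amb) + Q̇.
dT/dt = (T_ss − T)/τ with T_ss = T_amb + Q̇/UA = 11.7 + 35.6/1.69 = 32.765 °C, τ = M c_p/UA = 730·2.36/1.69 = 1019.4 min.
Solution: T(t) = T_ss + (T₀ − T_ss) e^(−t/τ).
T(800) = 32.765 + (-19.865)·0.45623 = 23.702 °C.

23.7 °C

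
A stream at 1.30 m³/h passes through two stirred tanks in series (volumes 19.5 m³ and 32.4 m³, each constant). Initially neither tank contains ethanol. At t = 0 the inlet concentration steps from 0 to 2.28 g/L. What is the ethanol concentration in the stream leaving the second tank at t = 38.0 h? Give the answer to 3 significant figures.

Time constants: τᵢ = Vᵢ/Q for each well-mixed tank.
τ₁ = 19.5/1.30 = 15.000 h; τ₂ = 32.4/1.30 = 24.923 h.
Tank 1: C₁ = C_in(1 − e^(−t/τ₁)). Tank 2 (τ₁ ≠ τ₂): C₂ = C_in[1 − (τ₁ e^(−t/τ₁) − τ₂ e^(−t/τ₂))/(τ₁ − τ₂)].
At t = 38.0: e^(−t/τ₁) = 0.079394, e^(−t/τ₂) = 0.21769.
C₂ = 2.28·[1 − (15.000·0.079394 − 24.923·0.21769)/(-9.9231)] = 2.28·0.57326 = 1.3070 g/L.

1.31 g/L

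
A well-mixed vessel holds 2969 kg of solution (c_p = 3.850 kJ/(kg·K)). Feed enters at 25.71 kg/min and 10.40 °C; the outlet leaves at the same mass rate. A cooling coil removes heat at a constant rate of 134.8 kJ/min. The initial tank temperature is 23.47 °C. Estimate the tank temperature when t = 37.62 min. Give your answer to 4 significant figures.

M c_p dT/dt = ṁ c_p (T_in − T) − Q̇.
τ = M/ṁ = 115.480 min; T_ss = T_in − Q̇/(ṁ c_p) = 10.40 − 134.8/(25.71·3.850) = 9.03816 °C.
This is linear first-order; T(t) = T_ss + (T₀ − T_ss) e^(−t/τ).
T(37.62) = 9.03816 + (14.4318)·e^(−37.62/115.480) = 9.03816 + (14.4318)·0.721971 = 19.4575 °C.

19.46 °C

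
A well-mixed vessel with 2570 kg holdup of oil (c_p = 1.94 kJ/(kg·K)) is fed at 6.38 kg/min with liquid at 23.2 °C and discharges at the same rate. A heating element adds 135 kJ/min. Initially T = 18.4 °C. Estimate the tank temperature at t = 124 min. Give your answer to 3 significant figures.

22.6 °C

Heat balance on the well-mixed liquid: M c_p dT/dt = ṁ c_p (T_in − T) + 135.
Rearrange: dT/dt = (T_ss − T)/τ with τ = M/ṁ = 402.82 min and T_ss = T_in + Q̇/(ṁ c_p) = 34.107 °C.
Solution: T(t) = T_ss + (T₀ − T_ss) e^(−t/τ).
T(124) = 34.107 + (-15.707)·e^(−124/402.82) = 34.107 + (-15.707)·0.73504 = 22.562 °C.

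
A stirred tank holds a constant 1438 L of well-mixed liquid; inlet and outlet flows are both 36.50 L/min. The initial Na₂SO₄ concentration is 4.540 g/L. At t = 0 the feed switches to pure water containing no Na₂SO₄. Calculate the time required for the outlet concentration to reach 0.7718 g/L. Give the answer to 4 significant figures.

Species balance: V dC/dt = Q(C_in − C) ⇒ τ = V/Q = 39.3973 min.
C(t) = C_in + (C₀ − C_in) e^(−t/τ). Set C = 0.7718 and solve for t:
e^(−t/τ) = (C − C_in)/(C₀ − C_in) = (0.7718 − 0)/(4.540 − 0) = 0.170000
t = −τ ln(…) = 39.3973 × 1.77196 = 69.8102 min.

69.81 min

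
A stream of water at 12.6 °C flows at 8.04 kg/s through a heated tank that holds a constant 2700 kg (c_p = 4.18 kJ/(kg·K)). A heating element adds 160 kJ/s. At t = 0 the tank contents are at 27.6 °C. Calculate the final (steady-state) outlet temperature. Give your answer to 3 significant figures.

M c_p dT/dt = ṁ c_p (T_in − T) + Q̇.
At steady state dT/dt = 0 ⇒ T_ss = T_in + Q̇/(ṁ c_p) = 12.6 + 160/(8.04·4.18) = 17.361 °C.

17.4 °C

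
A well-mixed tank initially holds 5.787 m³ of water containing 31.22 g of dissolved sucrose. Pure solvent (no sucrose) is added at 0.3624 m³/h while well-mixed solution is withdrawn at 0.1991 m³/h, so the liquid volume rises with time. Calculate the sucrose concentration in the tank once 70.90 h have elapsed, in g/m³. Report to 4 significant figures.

0.4709 g/m³

Let m(t) be the amount of sucrose. Volume: V(t) = V₀ + (Q_in − Q_out) t = 5.787 + 0.163300 t; V(70.90) = 17.3650 m³.
No sucrose enters, so dm/dt = −Q_out · (m/V).
dm/m = −Q_out dt/(V₀ + 0.163300 t); integrating gives ln(m/m₀) = −(Q_out/(Q_in−Q_out)) ln(V/V₀).
m = m₀ (V₀/V)^(Q_out/(Q_in−Q_out)) = 31.22 × (5.787/17.3650)^(1.21923) = 8.17696 g.
C = m/V = 8.17696/17.3650 = 0.470888 g/m³.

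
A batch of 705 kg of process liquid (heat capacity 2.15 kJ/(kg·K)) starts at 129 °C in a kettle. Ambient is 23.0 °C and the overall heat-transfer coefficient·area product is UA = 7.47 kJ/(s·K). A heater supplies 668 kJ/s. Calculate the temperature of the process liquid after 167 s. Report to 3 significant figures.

Lumped-capacitance energy balance: M c_p dT/dt = UA(T_amb − T) + Q̇.
dT/dt = (T_ss − T)/τ with T_ss = T_amb + Q̇/UA = 23.0 + 668/7.47 = 112.42 °C, τ = M c_p/UA = 705·2.15/7.47 = 202.91 s.
Solution: T(t) = T_ss + (T₀ − T_ss) e^(−t/τ).
T(167) = 112.42 + (16.576)·0.43910 = 119.70 °C.

120 °C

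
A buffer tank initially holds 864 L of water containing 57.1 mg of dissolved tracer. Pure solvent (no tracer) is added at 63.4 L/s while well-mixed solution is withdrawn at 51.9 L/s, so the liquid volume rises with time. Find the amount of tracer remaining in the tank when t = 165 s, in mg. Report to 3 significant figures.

0.301 mg

Total volume: dV/dt = Q_in − Q_out = 11.500 L/s, so V(t) = 864 + 11.500 t and V(165) = 2761.5 L.
Species balance (pure solvent in): dm/dt = −Q_out · m/V(t).
Separate: dm/m = −Q_out dt/V(t) ⇒ ln(m/m₀) = −(Q_out/(Q_in−Q_out)) ln(V/V₀).
m = m₀ (V₀/V)^(Q_out/(Q_in−Q_out)) = 57.1 × (864/2761.5)^(4.5130) = 0.30145 mg.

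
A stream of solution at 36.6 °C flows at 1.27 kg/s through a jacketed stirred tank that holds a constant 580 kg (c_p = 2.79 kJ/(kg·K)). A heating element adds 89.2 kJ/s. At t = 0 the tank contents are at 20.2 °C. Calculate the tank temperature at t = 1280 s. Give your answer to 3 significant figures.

M c_p dT/dt = ṁ c_p (T_in − T) + Q̇.
Rearrange: dT/dt = (T_ss − T)/τ with τ = M/ṁ = 456.69 s and T_ss = T_in + Q̇/(ṁ c_p) = 61.774 °C.
Solution: T(t) = T_ss + (T₀ − T_ss) e^(−t/τ).
T(1280) = 61.774 + (-41.574)·e^(−1280/456.69) = 61.774 + (-41.574)·0.060643 = 59.253 °C.

59.3 °C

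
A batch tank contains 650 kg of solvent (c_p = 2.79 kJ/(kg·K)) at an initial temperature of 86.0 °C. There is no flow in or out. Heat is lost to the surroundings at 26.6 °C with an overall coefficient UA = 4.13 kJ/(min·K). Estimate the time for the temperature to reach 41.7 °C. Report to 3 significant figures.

Lumped-capacitance energy balance: M c_p dT/dt = UA(T_amb − T).
τ = M c_p/UA = 439.10 min; T_ss = T_amb = 26.600 °C.
T(t) = T_ss + (T₀ − T_ss)e^(−t/τ); set T = 41.7:
t = −τ ln[(T − T_ss)/(T₀ − T_ss)] = −439.10 · ln(0.25421) = 601.40 min.

601 min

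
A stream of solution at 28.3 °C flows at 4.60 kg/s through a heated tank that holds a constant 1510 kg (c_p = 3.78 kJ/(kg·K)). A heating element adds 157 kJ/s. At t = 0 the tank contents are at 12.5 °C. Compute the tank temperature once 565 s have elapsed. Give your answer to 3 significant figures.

Energy balance: M c_p dT/dt = ṁ c_p (T_in − T) + 157.
τ = M/ṁ = 328.26 s; T_ss = T_in + Q̇/(ṁ c_p) = 28.3 + 157/(4.60·3.78) = 37.329 °C.
T approaches T_ss exponentially: T(t) = T_ss + (T₀ − T_ss) e^(−t/τ).
T(565) = 37.329 + (-24.829)·e^(−565/328.26) = 37.329 + (-24.829)·0.17885 = 32.888 °C.

32.9 °C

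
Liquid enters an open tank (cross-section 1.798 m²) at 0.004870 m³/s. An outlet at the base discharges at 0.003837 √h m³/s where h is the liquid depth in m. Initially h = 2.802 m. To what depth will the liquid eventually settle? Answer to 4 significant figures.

1.611 m

Level balance: A dh/dt = 0.004870 − 0.003837 √h. Setting dh/dt = 0:
Q_in = 0.003837 √h_ss ⇒ √h_ss = 0.004870/0.003837 = 1.26922.
h_ss = 1.26922² = 1.61092 m. (Since h₀ = 2.802 m > h_ss, the level will fall toward this value.)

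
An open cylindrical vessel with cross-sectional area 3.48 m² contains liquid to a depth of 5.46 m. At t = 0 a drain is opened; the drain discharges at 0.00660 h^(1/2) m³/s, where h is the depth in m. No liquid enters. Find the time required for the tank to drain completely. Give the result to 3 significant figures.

2460 s

A dh/dt = −Q_out = −0.00660 √h.
Separate and integrate: 2(√h − √h₀) = −(0.00660/A) t.
Tank is empty when √h = 0: t_empty = 2A√h₀/0.00660.
t_empty = 2·3.48·√5.46/0.00660 = 6.9600·2.3367/0.00660 = 2464.1 s.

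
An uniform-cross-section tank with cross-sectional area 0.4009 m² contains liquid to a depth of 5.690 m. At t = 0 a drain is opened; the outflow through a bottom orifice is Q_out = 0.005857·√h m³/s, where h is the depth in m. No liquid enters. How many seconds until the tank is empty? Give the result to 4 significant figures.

Volume balance on the tank: A dh/dt = −0.005857 √h.
Separate and integrate: 2(√h − √h₀) = −(0.005857/A) t.
Tank is empty when √h = 0: t_empty = 2A√h₀/0.005857.
t_empty = 2·0.4009·√5.690/0.005857 = 0.801800·2.38537/0.005857 = 326.548 s.

326.5 s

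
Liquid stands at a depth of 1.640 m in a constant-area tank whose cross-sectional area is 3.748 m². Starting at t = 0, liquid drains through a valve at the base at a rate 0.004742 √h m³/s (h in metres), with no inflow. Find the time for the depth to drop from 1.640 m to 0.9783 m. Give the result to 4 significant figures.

Unsteady balance on liquid volume: A dh/dt = −0.004742 √h.
This is separable: 2 d(√h)/dt = −0.004742/A, so √h = √h₀ − (0.004742/(2A)) t.
t = 2A(√h₀ − √h)/0.004742 = 2·3.748·(√1.640 − √0.9783)/0.004742
  = 7.49600 × (1.28062 − 0.989090) / 0.004742 = 460.848 s.

460.8 s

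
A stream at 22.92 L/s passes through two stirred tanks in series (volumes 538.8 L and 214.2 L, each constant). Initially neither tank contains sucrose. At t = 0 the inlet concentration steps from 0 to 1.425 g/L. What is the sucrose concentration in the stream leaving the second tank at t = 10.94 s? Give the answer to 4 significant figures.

0.2315 g/L

Time constants: τᵢ = Vᵢ/Q for each well-mixed tank.
τ₁ = 538.8/22.92 = 23.5079 s; τ₂ = 214.2/22.92 = 9.34555 s.
Tank 1: C₁ = C_in(1 − e^(−t/τ₁)). Tank 2 (τ₁ ≠ τ₂): C₂ = C_in[1 − (τ₁ e^(−t/τ₁) − τ₂ e^(−t/τ₂))/(τ₁ − τ₂)].
At t = 10.94: e^(−t/τ₁) = 0.627899, e^(−t/τ₂) = 0.310177.
C₂ = 1.425·[1 − (23.5079·0.627899 − 9.34555·0.310177)/(14.1623)] = 1.425·0.162440 = 0.231478 g/L.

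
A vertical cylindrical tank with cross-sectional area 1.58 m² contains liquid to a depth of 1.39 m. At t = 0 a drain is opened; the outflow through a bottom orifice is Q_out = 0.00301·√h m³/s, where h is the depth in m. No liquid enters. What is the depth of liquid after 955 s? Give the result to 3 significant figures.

0.0725 m

A dh/dt = −Q_out = −0.00301 √h.
Separate and integrate: 2(√h − √h₀) = −(0.00301/A) t.
√h = √1.39 − 0.00301·955/(2·1.58) = 1.1790 − 0.90967 = 0.26931.
h = 0.26931² = 0.072531 m.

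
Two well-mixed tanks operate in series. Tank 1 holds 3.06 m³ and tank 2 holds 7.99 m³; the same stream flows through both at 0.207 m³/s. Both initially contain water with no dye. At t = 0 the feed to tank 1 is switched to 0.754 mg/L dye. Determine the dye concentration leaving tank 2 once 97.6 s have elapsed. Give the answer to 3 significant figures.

Each tank obeys Vᵢ dCᵢ/dt = Q(Cᵢ₋₁ − Cᵢ), so τᵢ = Vᵢ/Q.
τ₁ = 3.06/0.207 = 14.783 s; τ₂ = 7.99/0.207 = 38.599 s.
Tank 1: C₁ = C_in(1 − e^(−t/τ₁)). Tank 2 (τ₁ ≠ τ₂): C₂ = C_in[1 − (τ₁ e^(−t/τ₁) − τ₂ e^(−t/τ₂))/(τ₁ − τ₂)].
At t = 97.6: e^(−t/τ₁) = 0.0013572, e^(−t/τ₂) = 0.079774.
C₂ = 0.754·[1 − (14.783·0.0013572 − 38.599·0.079774)/(-23.816)] = 0.754·0.87155 = 0.65715 mg/L.

0.657 mg/L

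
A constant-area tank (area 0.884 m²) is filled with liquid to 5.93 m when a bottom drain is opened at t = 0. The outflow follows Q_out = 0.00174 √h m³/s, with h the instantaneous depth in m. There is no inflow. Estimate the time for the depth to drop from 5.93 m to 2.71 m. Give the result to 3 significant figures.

Unsteady balance on liquid volume: A dh/dt = −0.00174 √h.
Separate and integrate: 2(√h − √h₀) = −(0.00174/A) t.
t = 2A(√h₀ − √h)/0.00174 = 2·0.884·(√5.93 − √2.71)/0.00174
  = 1.7680 × (2.4352 − 1.6462) / 0.00174 = 801.65 s.

802 s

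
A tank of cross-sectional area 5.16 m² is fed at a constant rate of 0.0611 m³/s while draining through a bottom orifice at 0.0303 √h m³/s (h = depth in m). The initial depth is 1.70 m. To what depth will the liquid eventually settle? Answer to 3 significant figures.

4.07 m

A dh/dt = Q_in − 0.0303 √h. Steady state requires inflow = outflow:
Q_in = 0.0303 √h_ss ⇒ √h_ss = 0.0611/0.0303 = 2.0165.
h_ss = 2.0165² = 4.0663 m. (Since h₀ = 1.70 m < h_ss, the level will rise toward this value.)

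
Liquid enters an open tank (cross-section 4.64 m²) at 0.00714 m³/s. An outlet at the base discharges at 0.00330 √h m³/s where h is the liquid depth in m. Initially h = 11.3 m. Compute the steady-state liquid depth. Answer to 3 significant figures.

A dh/dt = Q_in − 0.00330 √h. Steady state requires inflow = outflow:
Q_in = 0.00330 √h_ss ⇒ √h_ss = 0.00714/0.00330 = 2.1636.
h_ss = 2.1636² = 4.6813 m. (Since h₀ = 11.3 m > h_ss, the level will fall toward this value.)

4.68 m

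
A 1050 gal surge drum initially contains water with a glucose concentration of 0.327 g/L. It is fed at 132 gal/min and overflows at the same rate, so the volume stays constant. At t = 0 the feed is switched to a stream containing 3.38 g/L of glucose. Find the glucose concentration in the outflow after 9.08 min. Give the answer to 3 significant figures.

Accumulation = in − out for the solute gives V dC/dt = Q(C_in − C).
Rewrite as dC/dt + C/τ = C_in/τ, τ = V/Q = 7.9545 min.
This is linear first-order; C(t) = C_in + (C₀ − C_in) e^(−t/τ).
C(9.08) = 3.38 + (0.327 − 3.38)·e^(−9.08/7.9545) = 3.38 + (-3.0530)·0.31934 = 2.4050 g/L.

2.41 g/L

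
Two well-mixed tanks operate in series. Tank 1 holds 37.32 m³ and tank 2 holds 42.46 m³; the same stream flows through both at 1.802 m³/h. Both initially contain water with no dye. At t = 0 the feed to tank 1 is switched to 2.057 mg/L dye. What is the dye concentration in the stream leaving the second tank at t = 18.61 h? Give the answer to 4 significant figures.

0.4245 mg/L

Each tank obeys Vᵢ dCᵢ/dt = Q(Cᵢ₋₁ − Cᵢ), so τᵢ = Vᵢ/Q.
τ₁ = 37.32/1.802 = 20.7103 h; τ₂ = 42.46/1.802 = 23.5627 h.
Tank 1: C₁ = C_in(1 − e^(−t/τ₁)). Tank 2 (τ₁ ≠ τ₂): C₂ = C_in[1 − (τ₁ e^(−t/τ₁) − τ₂ e^(−t/τ₂))/(τ₁ − τ₂)].
At t = 18.61: e^(−t/τ₁) = 0.407145, e^(−t/τ₂) = 0.453932.
C₂ = 2.057·[1 − (20.7103·0.407145 − 23.5627·0.453932)/(-2.85239)] = 2.057·0.206360 = 0.424483 mg/L.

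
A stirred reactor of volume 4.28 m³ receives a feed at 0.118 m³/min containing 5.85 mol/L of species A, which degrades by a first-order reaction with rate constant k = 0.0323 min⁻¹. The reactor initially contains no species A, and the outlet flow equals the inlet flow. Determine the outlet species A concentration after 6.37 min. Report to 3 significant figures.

Accumulation = in − out − consumed: V dC/dt = Q C_in − Q C − k V C.
dC/dt = (Q/V) C_in − (Q/V + k) C; effective rate a = Q/V + k = 0.027570 + 0.0323 = 0.059870 min⁻¹.
C_ss = Q C_in/(Q + kV) = 2.6939 mol/L; C(t) = C_ss + (C₀ − C_ss) e^(−a t).
C(6.37) = 2.6939 + (-2.6939)·e^(−0.059870·6.37) = 2.6939 + (-2.6939)·0.68292 = 0.85418 mol/L.

0.854 mol/L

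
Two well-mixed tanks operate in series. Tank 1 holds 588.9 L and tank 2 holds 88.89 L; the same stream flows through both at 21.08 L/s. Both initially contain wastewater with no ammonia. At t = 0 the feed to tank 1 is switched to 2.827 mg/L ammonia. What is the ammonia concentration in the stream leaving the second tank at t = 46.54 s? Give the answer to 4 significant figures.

Time constants: τᵢ = Vᵢ/Q for each well-mixed tank.
τ₁ = 588.9/21.08 = 27.9364 s; τ₂ = 88.89/21.08 = 4.21679 s.
Solving the cascade with C₁(0)=C₂(0)=0 gives C₂(t) = C_in[1 − (τ₁ e^(−t/τ₁) − τ₂ e^(−t/τ₂))/(τ₁ − τ₂)].
At t = 46.54: e^(−t/τ₁) = 0.189016, e^(−t/τ₂) = 1.60979e-05.
C₂ = 2.827·[1 − (27.9364·0.189016 − 4.21679·1.60979e-05)/(23.7196)] = 2.827·0.777385 = 2.19767 mg/L.

2.198 mg/L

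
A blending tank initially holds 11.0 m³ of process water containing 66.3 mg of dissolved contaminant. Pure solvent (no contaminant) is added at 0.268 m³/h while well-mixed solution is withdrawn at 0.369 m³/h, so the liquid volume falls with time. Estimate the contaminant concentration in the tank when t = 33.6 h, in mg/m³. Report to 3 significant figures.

2.26 mg/m³

Let m(t) be the amount of contaminant. Volume: V(t) = V₀ + (Q_in − Q_out) t = 11.0 − 0.10100 t; V(33.6) = 7.6064 m³.
Solute balance: dm/dt = 0 − Q_out C = −Q_out m/V(t).
dm/m = −Q_out dt/(V₀ − 0.10100 t); integrating gives ln(m/m₀) = −(Q_out/(Q_in−Q_out)) ln(V/V₀).
m = m₀ (V₀/V)^(Q_out/(Q_in−Q_out)) = 66.3 × (11.0/7.6064)^(-3.6535) = 17.226 mg.
C = m/V = 17.226/7.6064 = 2.2646 mg/m³.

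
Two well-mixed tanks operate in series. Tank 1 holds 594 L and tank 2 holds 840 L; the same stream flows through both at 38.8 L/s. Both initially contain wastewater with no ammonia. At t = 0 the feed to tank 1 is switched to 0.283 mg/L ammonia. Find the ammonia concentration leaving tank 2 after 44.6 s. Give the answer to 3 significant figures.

Time constants: τᵢ = Vᵢ/Q for each well-mixed tank.
τ₁ = 594/38.8 = 15.309 s; τ₂ = 840/38.8 = 21.649 s.
Solving the cascade with C₁(0)=C₂(0)=0 gives C₂(t) = C_in[1 − (τ₁ e^(−t/τ₁) − τ₂ e^(−t/τ₂))/(τ₁ − τ₂)].
At t = 44.6: e^(−t/τ₁) = 0.054298, e^(−t/τ₂) = 0.12744.
C₂ = 0.283·[1 − (15.309·0.054298 − 21.649·0.12744)/(-6.3402)] = 0.283·0.69594 = 0.19695 mg/L.

0.197 mg/L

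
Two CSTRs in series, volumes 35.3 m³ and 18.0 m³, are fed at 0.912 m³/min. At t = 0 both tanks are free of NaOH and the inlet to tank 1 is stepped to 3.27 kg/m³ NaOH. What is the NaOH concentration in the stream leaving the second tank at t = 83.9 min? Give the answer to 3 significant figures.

2.55 kg/m³

Each tank obeys Vᵢ dCᵢ/dt = Q(Cᵢ₋₁ − Cᵢ), so τᵢ = Vᵢ/Q.
τ₁ = 35.3/0.912 = 38.706 min; τ₂ = 18.0/0.912 = 19.737 min.
Solving the cascade with C₁(0)=C₂(0)=0 gives C₂(t) = C_in[1 − (τ₁ e^(−t/τ₁) − τ₂ e^(−t/τ₂))/(τ₁ − τ₂)].
At t = 83.9: e^(−t/τ₁) = 0.11445, e^(−t/τ₂) = 0.014251.
C₂ = 3.27·[1 − (38.706·0.11445 − 19.737·0.014251)/(18.969)] = 3.27·0.78130 = 2.5548 kg/m³.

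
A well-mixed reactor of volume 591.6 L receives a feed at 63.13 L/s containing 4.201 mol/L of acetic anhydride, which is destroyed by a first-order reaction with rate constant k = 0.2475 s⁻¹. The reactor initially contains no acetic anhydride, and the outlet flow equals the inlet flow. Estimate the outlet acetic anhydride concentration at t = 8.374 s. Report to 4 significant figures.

1.200 mol/L

Accumulation = in − out − consumed: V dC/dt = Q C_in − Q C − k V C.
dC/dt = (Q/V) C_in − (Q/V + k) C; effective rate a = Q/V + k = 0.106711 + 0.2475 = 0.354211 s⁻¹.
C_ss = Q C_in/(Q + kV) = 1.26561 mol/L; C(t) = C_ss + (C₀ − C_ss) e^(−a t).
C(8.374) = 1.26561 + (-1.26561)·e^(−0.354211·8.374) = 1.26561 + (-1.26561)·0.0515007 = 1.20043 mol/L.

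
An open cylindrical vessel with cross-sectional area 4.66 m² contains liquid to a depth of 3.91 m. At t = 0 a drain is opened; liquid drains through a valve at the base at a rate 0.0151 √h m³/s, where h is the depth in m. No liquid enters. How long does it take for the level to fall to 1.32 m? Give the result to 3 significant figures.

A dh/dt = −Q_out = −0.0151 √h.
This is separable: 2 d(√h)/dt = −0.0151/A, so √h = √h₀ − (0.0151/(2A)) t.
t = 2A(√h₀ − √h)/0.0151 = 2·4.66·(√3.91 − √1.32)/0.0151
  = 9.3200 × (1.9774 − 1.1489) / 0.0151 = 511.34 s.

511 s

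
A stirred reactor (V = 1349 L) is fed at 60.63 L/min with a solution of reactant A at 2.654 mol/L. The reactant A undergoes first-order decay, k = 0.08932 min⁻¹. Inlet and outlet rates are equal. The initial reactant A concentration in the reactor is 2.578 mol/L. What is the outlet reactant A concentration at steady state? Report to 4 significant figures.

0.8884 mol/L

Accumulation = in − out − consumed: V dC/dt = Q C_in − Q C − k V C.
Steady state (dC/dt = 0): C_ss = Q C_in/(Q + kV) = C_in/(1 + kV/Q).
C_ss = 60.63·2.654/(60.63 + 0.08932·1349) = 160.912/181.123 = 0.888415 mol/L.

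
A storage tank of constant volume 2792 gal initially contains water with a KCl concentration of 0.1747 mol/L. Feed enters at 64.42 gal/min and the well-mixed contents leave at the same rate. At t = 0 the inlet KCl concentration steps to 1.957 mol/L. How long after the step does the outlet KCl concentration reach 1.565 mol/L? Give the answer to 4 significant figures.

65.63 min

Species balance: V dC/dt = Q(C_in − C) ⇒ τ = V/Q = 43.3406 min.
C(t) = C_in + (C₀ − C_in) e^(−t/τ). Set C = 1.565 and solve for t:
e^(−t/τ) = (C − C_in)/(C₀ − C_in) = (1.565 − 1.957)/(0.1747 − 1.957) = 0.219941
t = −τ ln(…) = 43.3406 × 1.51440 = 65.6349 min.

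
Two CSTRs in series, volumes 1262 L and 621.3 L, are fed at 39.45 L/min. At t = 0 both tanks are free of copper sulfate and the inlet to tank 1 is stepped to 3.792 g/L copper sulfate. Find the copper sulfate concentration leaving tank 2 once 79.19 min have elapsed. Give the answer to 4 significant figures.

3.188 g/L

Species balance on tank i: dCᵢ/dt = (Cᵢ₋₁ − Cᵢ)/τᵢ with τᵢ = Vᵢ/Q.
τ₁ = 1262/39.45 = 31.9899 min; τ₂ = 621.3/39.45 = 15.7490 min.
Solving the cascade with C₁(0)=C₂(0)=0 gives C₂(t) = C_in[1 − (τ₁ e^(−t/τ₁) − τ₂ e^(−t/τ₂))/(τ₁ − τ₂)].
At t = 79.19: e^(−t/τ₁) = 0.0841233, e^(−t/τ₂) = 0.00655033.
C₂ = 3.792·[1 − (31.9899·0.0841233 − 15.7490·0.00655033)/(16.2408)] = 3.792·0.840653 = 3.18775 g/L.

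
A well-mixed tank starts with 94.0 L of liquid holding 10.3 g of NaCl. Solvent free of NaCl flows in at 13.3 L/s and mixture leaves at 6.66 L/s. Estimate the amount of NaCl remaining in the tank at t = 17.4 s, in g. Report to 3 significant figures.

4.61 g

Let m(t) be the amount of NaCl. Volume: V(t) = V₀ + (Q_in − Q_out) t = 94.0 + 6.6400 t; V(17.4) = 209.54 L.
Solute balance: dm/dt = 0 − Q_out C = −Q_out m/V(t).
dm/m = −Q_out dt/(V₀ + 6.6400 t); integrating gives ln(m/m₀) = −(Q_out/(Q_in−Q_out)) ln(V/V₀).
m = m₀ (V₀/V)^(Q_out/(Q_in−Q_out)) = 10.3 × (94.0/209.54)^(1.0030) = 4.6095 g.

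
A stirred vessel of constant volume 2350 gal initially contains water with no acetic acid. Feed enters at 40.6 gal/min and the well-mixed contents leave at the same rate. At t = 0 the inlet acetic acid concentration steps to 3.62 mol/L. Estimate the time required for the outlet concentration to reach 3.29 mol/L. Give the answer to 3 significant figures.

139 min

Transient balance on the dissolved component: V dC/dt = Q(C_in − C), so τ = V/Q = 57.882 min.
C(t) = C_in + (C₀ − C_in) e^(−t/τ). Set C = 3.29 and solve for t:
e^(−t/τ) = (C − C_in)/(C₀ − C_in) = (3.29 − 3.62)/(0 − 3.62) = 0.091160
t = −τ ln(…) = 57.882 × 2.3951 = 138.63 min.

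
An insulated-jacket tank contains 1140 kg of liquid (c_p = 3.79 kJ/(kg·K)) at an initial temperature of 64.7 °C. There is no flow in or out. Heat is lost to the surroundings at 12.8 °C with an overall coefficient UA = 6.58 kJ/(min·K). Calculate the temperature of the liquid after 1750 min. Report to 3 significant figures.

16.4 °C

Energy balance: M c_p dT/dt = −UA(T − T_amb).
dT/dt = (T_ss − T)/τ with T_ss = T_amb = 12.800 °C, τ = M c_p/UA = 1140·3.79/6.58 = 656.63 min.
T approaches T_ss exponentially: T(t) = T_ss + (T₀ − T_ss) e^(−t/τ).
T(1750) = 12.800 + (51.900)·0.069590 = 16.412 °C.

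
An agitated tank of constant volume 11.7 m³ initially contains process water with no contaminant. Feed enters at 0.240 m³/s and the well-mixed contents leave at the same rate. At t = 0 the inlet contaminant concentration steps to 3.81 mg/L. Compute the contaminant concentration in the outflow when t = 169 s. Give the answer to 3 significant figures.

Species balance on the tank: V dC/dt = Q(C_in − C).
So dC/dt = (C_in − C)/τ with τ = V/Q = 11.7/0.240 = 48.750 s.
Solution: C(t) = C_in + (C₀ − C_in) e^(−t/τ).
C(169) = 3.81 + (0 − 3.81)·e^(−169/48.750) = 3.81 + (-3.8100)·0.031221 = 3.6910 mg/L.

3.69 mg/L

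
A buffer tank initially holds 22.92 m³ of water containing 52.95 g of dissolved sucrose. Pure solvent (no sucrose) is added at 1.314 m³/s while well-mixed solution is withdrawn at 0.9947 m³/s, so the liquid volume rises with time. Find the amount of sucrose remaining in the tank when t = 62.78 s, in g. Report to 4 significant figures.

Total volume: dV/dt = Q_in − Q_out = 0.319300 m³/s, so V(t) = 22.92 + 0.319300 t and V(62.78) = 42.9657 m³.
Species balance (pure solvent in): dm/dt = −Q_out · m/V(t).
Separate: dm/m = −Q_out dt/V(t) ⇒ ln(m/m₀) = −(Q_out/(Q_in−Q_out)) ln(V/V₀).
m = m₀ (V₀/V)^(Q_out/(Q_in−Q_out)) = 52.95 × (22.92/42.9657)^(3.11525) = 7.47640 g.

7.476 g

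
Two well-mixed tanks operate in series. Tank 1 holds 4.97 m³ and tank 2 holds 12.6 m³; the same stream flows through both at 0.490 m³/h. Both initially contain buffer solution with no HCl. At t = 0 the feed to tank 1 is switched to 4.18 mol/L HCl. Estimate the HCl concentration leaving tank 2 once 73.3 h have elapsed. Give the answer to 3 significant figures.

3.78 mol/L

Species balance on tank i: dCᵢ/dt = (Cᵢ₋₁ − Cᵢ)/τᵢ with τᵢ = Vᵢ/Q.
τ₁ = 4.97/0.490 = 10.143 h; τ₂ = 12.6/0.490 = 25.714 h.
Tank 1: C₁ = C_in(1 − e^(−t/τ₁)). Tank 2 (τ₁ ≠ τ₂): C₂ = C_in[1 − (τ₁ e^(−t/τ₁) − τ₂ e^(−t/τ₂))/(τ₁ − τ₂)].
At t = 73.3: e^(−t/τ₁) = 0.00072687, e^(−t/τ₂) = 0.057812.
C₂ = 4.18·[1 − (10.143·0.00072687 − 25.714·0.057812)/(-15.571)] = 4.18·0.90500 = 3.7829 mol/L.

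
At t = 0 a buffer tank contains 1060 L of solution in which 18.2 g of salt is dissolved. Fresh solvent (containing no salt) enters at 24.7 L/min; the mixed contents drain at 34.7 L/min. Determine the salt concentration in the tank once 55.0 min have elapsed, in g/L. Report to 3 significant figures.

Total volume: dV/dt = Q_in − Q_out = -10.000 L/min, so V(t) = 1060 − 10.000 t and V(55.0) = 510.00 L.
Species balance (pure solvent in): dm/dt = −Q_out · m/V(t).
dm/m = −Q_out dt/(V₀ − 10.000 t); integrating gives ln(m/m₀) = −(Q_out/(Q_in−Q_out)) ln(V/V₀).
m = m₀ (V₀/V)^(Q_out/(Q_in−Q_out)) = 18.2 × (1060/510.00)^(-3.4700) = 1.4372 g.
C = m/V = 1.4372/510.00 = 0.0028181 g/L.

0.00282 g/L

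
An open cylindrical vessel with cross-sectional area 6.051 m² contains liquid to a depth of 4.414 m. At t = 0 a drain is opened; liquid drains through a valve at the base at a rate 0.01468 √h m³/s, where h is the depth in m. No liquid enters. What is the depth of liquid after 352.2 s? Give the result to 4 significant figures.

Unsteady balance on liquid volume: A dh/dt = −0.01468 √h.
This is separable: 2 d(√h)/dt = −0.01468/A, so √h = √h₀ − (0.01468/(2A)) t.
√h = √4.414 − 0.01468·352.2/(2·6.051) = 2.10095 − 0.427227 = 1.67373.
h = 1.67373² = 2.80136 m.

2.801 m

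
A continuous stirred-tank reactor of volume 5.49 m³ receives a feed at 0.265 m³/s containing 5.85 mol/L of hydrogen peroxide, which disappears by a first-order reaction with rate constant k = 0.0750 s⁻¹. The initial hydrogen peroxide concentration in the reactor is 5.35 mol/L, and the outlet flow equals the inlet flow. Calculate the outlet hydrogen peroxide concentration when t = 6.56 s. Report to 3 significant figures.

Species balance: V dC/dt = Q C_in − Q C − k V C.
dC/dt = (Q/V) C_in − (Q/V + k) C; effective rate a = Q/V + k = 0.048270 + 0.0750 = 0.12327 s⁻¹.
C_ss = Q C_in/(Q + kV) = 2.2907 mol/L; C(t) = C_ss + (C₀ − C_ss) e^(−a t).
C(6.56) = 2.2907 + (3.0593)·e^(−0.12327·6.56) = 2.2907 + (3.0593)·0.44546 = 3.6535 mol/L.

3.65 mol/L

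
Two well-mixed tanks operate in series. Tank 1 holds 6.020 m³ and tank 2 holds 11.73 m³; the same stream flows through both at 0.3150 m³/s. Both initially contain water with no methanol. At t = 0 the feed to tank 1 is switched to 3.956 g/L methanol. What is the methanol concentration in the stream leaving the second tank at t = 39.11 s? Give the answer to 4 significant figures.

1.652 g/L

Time constants: τᵢ = Vᵢ/Q for each well-mixed tank.
τ₁ = 6.020/0.3150 = 19.1111 s; τ₂ = 11.73/0.3150 = 37.2381 s.
Solving the cascade with C₁(0)=C₂(0)=0 gives C₂(t) = C_in[1 − (τ₁ e^(−t/τ₁) − τ₂ e^(−t/τ₂))/(τ₁ − τ₂)].
At t = 39.11: e^(−t/τ₁) = 0.129192, e^(−t/τ₂) = 0.349844.
C₂ = 3.956·[1 − (19.1111·0.129192 − 37.2381·0.349844)/(-18.1270)] = 3.956·0.417525 = 1.65173 g/L.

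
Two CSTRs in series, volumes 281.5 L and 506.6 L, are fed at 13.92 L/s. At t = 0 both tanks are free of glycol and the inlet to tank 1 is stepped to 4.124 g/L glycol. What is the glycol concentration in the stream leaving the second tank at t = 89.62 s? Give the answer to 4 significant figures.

Each tank obeys Vᵢ dCᵢ/dt = Q(Cᵢ₋₁ − Cᵢ), so τᵢ = Vᵢ/Q.
τ₁ = 281.5/13.92 = 20.2227 s; τ₂ = 506.6/13.92 = 36.3937 s.
Tank 1: C₁ = C_in(1 − e^(−t/τ₁)). Tank 2 (τ₁ ≠ τ₂): C₂ = C_in[1 − (τ₁ e^(−t/τ₁) − τ₂ e^(−t/τ₂))/(τ₁ − τ₂)].
At t = 89.62: e^(−t/τ₁) = 0.0118948, e^(−t/τ₂) = 0.0852203.
C₂ = 4.124·[1 − (20.2227·0.0118948 − 36.3937·0.0852203)/(-16.1710)] = 4.124·0.823082 = 3.39439 g/L.

3.394 g/L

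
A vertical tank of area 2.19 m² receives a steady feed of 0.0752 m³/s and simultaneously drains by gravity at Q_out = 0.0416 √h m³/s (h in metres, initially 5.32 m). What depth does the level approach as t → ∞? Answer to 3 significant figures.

Level balance: A dh/dt = 0.0752 − 0.0416 √h. Setting dh/dt = 0:
Q_in = 0.0416 √h_ss ⇒ √h_ss = 0.0752/0.0416 = 1.8077.
h_ss = 1.8077² = 3.2678 m. (Since h₀ = 5.32 m > h_ss, the level will fall toward this value.)

3.27 m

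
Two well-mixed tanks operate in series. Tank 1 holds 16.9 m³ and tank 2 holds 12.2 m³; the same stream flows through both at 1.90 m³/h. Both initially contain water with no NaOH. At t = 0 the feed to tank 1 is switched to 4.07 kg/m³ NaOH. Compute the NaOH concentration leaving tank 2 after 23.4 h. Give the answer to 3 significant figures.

3.29 kg/m³

Species balance on tank i: dCᵢ/dt = (Cᵢ₋₁ − Cᵢ)/τᵢ with τᵢ = Vᵢ/Q.
τ₁ = 16.9/1.90 = 8.8947 h; τ₂ = 12.2/1.90 = 6.4211 h.
Tank 1: C₁ = C_in(1 − e^(−t/τ₁)). Tank 2 (τ₁ ≠ τ₂): C₂ = C_in[1 − (τ₁ e^(−t/τ₁) − τ₂ e^(−t/τ₂))/(τ₁ − τ₂)].
At t = 23.4: e^(−t/τ₁) = 0.072023, e^(−t/τ₂) = 0.026141.
C₂ = 4.07·[1 − (8.8947·0.072023 − 6.4211·0.026141)/(2.4737)] = 4.07·0.80888 = 3.2921 kg/m³.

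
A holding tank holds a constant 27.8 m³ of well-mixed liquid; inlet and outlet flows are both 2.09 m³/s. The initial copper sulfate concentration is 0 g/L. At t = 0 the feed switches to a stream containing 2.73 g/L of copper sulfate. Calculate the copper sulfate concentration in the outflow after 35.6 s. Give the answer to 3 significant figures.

Unsteady species balance (constant V, well mixed): V dC/dt = Q(C_in − C).
So dC/dt = (C_in − C)/τ with τ = V/Q = 27.8/2.09 = 13.301 s.
This is linear first-order; C(t) = C_in + (C₀ − C_in) e^(−t/τ).
C(35.6) = 2.73 + (0 − 2.73)·e^(−35.6/13.301) = 2.73 + (-2.7300)·0.068810 = 2.5421 g/L.

2.54 g/L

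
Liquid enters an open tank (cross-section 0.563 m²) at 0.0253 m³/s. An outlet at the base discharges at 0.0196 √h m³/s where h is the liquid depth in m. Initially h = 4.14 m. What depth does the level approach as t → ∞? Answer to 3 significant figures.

A dh/dt = Q_in − 0.0196 √h. Steady state requires inflow = outflow:
Q_in = 0.0196 √h_ss ⇒ √h_ss = 0.0253/0.0196 = 1.2908.
h_ss = 1.2908² = 1.6662 m. (Since h₀ = 4.14 m > h_ss, the level will fall toward this value.)

1.67 m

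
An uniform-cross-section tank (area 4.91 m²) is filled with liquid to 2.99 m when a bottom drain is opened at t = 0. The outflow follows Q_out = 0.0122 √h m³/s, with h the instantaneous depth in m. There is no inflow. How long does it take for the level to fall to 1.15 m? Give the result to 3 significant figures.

A dh/dt = −Q_out = −0.0122 √h.
This is separable: 2 d(√h)/dt = −0.0122/A, so √h = √h₀ − (0.0122/(2A)) t.
t = 2A(√h₀ − √h)/0.0122 = 2·4.91·(√2.99 − √1.15)/0.0122
  = 9.8200 × (1.7292 − 1.0724) / 0.0122 = 528.65 s.

529 s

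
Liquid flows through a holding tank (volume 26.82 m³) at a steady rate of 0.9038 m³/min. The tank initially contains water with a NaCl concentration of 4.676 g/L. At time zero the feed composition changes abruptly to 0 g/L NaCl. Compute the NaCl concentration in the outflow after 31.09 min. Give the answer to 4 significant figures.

1.640 g/L

Mass balance on the solute (V constant): V dC/dt = Q(C_in − C).
Rewrite as dC/dt + C/τ = C_in/τ, τ = V/Q = 29.6747 min.
Integrating: C(t) = C_in + (C₀ − C_in) e^(−t/τ).
C(31.09) = 0 + (4.676 − 0)·e^(−31.09/29.6747) = 0 + (4.67600)·0.350746 = 1.64009 g/L.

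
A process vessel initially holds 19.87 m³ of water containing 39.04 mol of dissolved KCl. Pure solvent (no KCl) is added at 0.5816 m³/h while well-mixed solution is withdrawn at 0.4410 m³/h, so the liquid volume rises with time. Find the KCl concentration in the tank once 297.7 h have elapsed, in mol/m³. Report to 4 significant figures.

0.01807 mol/m³

Total volume: dV/dt = Q_in − Q_out = 0.140600 m³/h, so V(t) = 19.87 + 0.140600 t and V(297.7) = 61.7266 m³.
No KCl enters, so dm/dt = −Q_out · (m/V).
dm/m = −Q_out dt/(V₀ + 0.140600 t); integrating gives ln(m/m₀) = −(Q_out/(Q_in−Q_out)) ln(V/V₀).
m = m₀ (V₀/V)^(Q_out/(Q_in−Q_out)) = 39.04 × (19.87/61.7266)^(3.13656) = 1.11548 mol.
C = m/V = 1.11548/61.7266 = 0.0180713 mol/m³.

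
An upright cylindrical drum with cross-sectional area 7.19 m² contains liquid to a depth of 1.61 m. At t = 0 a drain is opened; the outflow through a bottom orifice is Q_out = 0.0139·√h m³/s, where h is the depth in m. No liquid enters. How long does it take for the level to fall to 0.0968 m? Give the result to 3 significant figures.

With no inflow, A dh/dt = −0.0139 √h.
This is separable: 2 d(√h)/dt = −0.0139/A, so √h = √h₀ − (0.0139/(2A)) t.
t = 2A(√h₀ − √h)/0.0139 = 2·7.19·(√1.61 − √0.0968)/0.0139
  = 14.380 × (1.2689 − 0.31113) / 0.0139 = 990.80 s.

991 s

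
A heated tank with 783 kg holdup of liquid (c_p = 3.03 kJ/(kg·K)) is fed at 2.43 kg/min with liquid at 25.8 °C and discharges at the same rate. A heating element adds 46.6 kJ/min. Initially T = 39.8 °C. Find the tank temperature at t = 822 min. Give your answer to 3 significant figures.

32.7 °C

Heat balance on the well-mixed liquid: M c_p dT/dt = ṁ c_p (T_in − T) + 46.6.
τ = M/ṁ = 322.22 min; T_ss = T_in + Q̇/(ṁ c_p) = 25.8 + 46.6/(2.43·3.03) = 32.129 °C.
Solution: T(t) = T_ss + (T₀ − T_ss) e^(−t/τ).
T(822) = 32.129 + (7.6710)·e^(−822/322.22) = 32.129 + (7.6710)·0.078001 = 32.727 °C.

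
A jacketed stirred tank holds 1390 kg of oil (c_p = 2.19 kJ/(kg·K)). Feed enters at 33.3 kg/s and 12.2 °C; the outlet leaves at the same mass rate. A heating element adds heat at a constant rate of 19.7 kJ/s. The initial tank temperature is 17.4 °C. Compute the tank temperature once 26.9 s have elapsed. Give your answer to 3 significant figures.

M c_p dT/dt = ṁ c_p (T_in − T) + Q̇.
τ = M/ṁ = 41.742 s; T_ss = T_in + Q̇/(ṁ c_p) = 12.2 + 19.7/(33.3·2.19) = 12.470 °C.
Solution: T(t) = T_ss + (T₀ − T_ss) e^(−t/τ).
T(26.9) = 12.470 + (4.9299)·e^(−26.9/41.742) = 12.470 + (4.9299)·0.52496 = 15.058 °C.

15.1 °C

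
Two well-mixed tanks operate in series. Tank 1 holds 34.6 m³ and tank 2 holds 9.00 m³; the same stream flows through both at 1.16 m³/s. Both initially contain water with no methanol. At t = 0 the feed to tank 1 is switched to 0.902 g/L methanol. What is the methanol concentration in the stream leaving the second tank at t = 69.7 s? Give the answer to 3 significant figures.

Time constants: τᵢ = Vᵢ/Q for each well-mixed tank.
τ₁ = 34.6/1.16 = 29.828 s; τ₂ = 9.00/1.16 = 7.7586 s.
Solving the cascade with C₁(0)=C₂(0)=0 gives C₂(t) = C_in[1 − (τ₁ e^(−t/τ₁) − τ₂ e^(−t/τ₂))/(τ₁ − τ₂)].
At t = 69.7: e^(−t/τ₁) = 0.096640, e^(−t/τ₂) = 0.00012546.
C₂ = 0.902·[1 − (29.828·0.096640 − 7.7586·0.00012546)/(22.069)] = 0.902·0.86943 = 0.78423 g/L.

0.784 g/L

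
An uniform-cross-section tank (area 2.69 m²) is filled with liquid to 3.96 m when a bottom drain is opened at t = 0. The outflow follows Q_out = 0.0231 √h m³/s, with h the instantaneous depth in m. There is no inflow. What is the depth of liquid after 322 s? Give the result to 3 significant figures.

With no inflow, A dh/dt = −0.0231 √h.
∫ h^(−1/2) dh = −(0.0231/A) ∫ dt, giving 2√h = 2√h₀ − (0.0231/A) t.
√h = √3.96 − 0.0231·322/(2·2.69) = 1.9900 − 1.3826 = 0.60741.
h = 0.60741² = 0.36895 m.

0.369 m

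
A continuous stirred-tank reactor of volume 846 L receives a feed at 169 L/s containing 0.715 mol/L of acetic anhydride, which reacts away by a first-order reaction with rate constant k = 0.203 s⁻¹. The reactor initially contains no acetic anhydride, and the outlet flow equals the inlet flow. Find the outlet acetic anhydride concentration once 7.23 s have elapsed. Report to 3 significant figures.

0.335 mol/L

Accumulation = in − out − consumed: V dC/dt = Q C_in − Q C − k V C.
dC/dt = (Q/V) C_in − (Q/V + k) C; effective rate a = Q/V + k = 0.19976 + 0.203 = 0.40276 s⁻¹.
C_ss = Q C_in/(Q + kV) = 0.35463 mol/L; C(t) = C_ss + (C₀ − C_ss) e^(−a t).
C(7.23) = 0.35463 + (-0.35463)·e^(−0.40276·7.23) = 0.35463 + (-0.35463)·0.054368 = 0.33535 mol/L.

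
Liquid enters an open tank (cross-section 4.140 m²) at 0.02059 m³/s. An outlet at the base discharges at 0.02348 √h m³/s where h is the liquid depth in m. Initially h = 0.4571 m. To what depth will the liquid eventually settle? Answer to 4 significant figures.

Mass balance (ρ constant): A dh/dt = Q_in − 0.02348 √h. At steady state dh/dt = 0:
Q_in = 0.02348 √h_ss ⇒ √h_ss = 0.02059/0.02348 = 0.876917.
h_ss = 0.876917² = 0.768983 m. (Since h₀ = 0.4571 m < h_ss, the level will rise toward this value.)

0.7690 m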